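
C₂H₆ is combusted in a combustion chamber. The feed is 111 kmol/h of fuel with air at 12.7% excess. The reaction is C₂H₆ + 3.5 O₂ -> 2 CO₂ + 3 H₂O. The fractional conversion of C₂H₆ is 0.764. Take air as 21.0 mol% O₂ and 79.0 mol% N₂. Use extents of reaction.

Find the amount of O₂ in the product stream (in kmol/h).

Stoichiometric O₂ = 3.5 × 111 = 388.5 kmol/h; O₂ fed = 388.5 × 1.127 = 437.8 kmol/h.
N₂ fed = 437.8 × 79/21 = 1647 kmol/h.
Fuel reacted = 0.764 × 111 → ξ = 84.8 kmol/h.
Outlet (n = n₀ + ν ξ):
  C₂H₆: 111 − 1(84.8) = 26.2
  O₂: 437.8 − 3.5(84.8) = 141
  N₂: 1647 (inert)
  CO₂: 0 + 2(84.8) = 169.6
  H₂O: 0 + 3(84.8) = 254.4

141 kmol/h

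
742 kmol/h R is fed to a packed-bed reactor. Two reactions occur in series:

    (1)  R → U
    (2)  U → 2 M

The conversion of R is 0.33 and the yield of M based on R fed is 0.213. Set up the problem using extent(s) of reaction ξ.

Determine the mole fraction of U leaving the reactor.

0.202

Conversion of R: R consumed = 1ξ₁ = 0.33 × 742 → ξ₁ = 244.9 kmol/h.
Yield of M: 2ξ₂ / 742 = 0.213 → ξ₂ = 79.02 kmol/h.
Outlet amounts (n = n₀ + Σ ν·ξ):
  R: 742 − 1(244.9) = 497.1
  U: 0 + 1(244.9) − 1(79.02) = 165.8
  M: 0 + 2(79.02) = 158
Total out = 821 kmol/h; y_U = 165.8 / 821 = 0.202.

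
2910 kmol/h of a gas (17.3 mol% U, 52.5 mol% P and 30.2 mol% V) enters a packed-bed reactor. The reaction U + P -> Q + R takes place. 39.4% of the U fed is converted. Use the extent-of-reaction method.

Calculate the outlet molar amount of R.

U reacted = 0.394 × 503.4 = 198.4 kmol/h; ν_U = −1, so ξ = 198.4/1 = 198.4 kmol/h.
Outlet amounts (n = n₀ + ν ξ):
  U: 503.4 − 1(198.4) = 305.1
  P: 1528 − 1(198.4) = 1329
  Q: 0 + 1(198.4) = 198.4
  R: 0 + 1(198.4) = 198.4
  V: 878.8 (inert)

198 kmol/h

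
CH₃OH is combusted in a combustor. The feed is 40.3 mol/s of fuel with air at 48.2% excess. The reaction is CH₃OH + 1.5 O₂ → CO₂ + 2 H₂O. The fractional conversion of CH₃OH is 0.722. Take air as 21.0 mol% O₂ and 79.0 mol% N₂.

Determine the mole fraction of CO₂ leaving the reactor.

Stoichiometric O₂ = 1.5 × 40.3 = 60.45 mol/s; O₂ fed = 60.45 × 1.482 = 89.59 mol/s.
N₂ fed = 89.59 × 79/21 = 337 mol/s.
Fuel reacted = 0.722 × 40.3 → ξ = 29.1 mol/s.
Outlet (n = n₀ + ν ξ):
  CH₃OH: 40.3 − 1(29.1) = 11.2
  O₂: 89.59 − 1.5(29.1) = 45.94
  N₂: 337 (inert)
  CO₂: 0 + 1(29.1) = 29.1
  H₂O: 0 + 2(29.1) = 58.19
Total out = 481.5 mol/s; y_CO₂ = 29.1 / 481.5 = 0.06044.

0.0604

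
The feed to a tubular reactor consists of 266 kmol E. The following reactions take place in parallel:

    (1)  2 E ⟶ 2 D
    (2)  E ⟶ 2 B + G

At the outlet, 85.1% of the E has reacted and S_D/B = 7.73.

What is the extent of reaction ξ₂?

ξ₂ = 13.8 kmol

Conversion of E: E consumed = 0.851 × 266 = 226.4 kmol = 2ξ₁ + 1ξ₂.
Selectivity: 2ξ₁ / (2ξ₂) = 7.73 → ξ₁ = 7.73 ξ₂.
Substitute: (2·7.73 + 1) ξ₂ = 226.4 → ξ₂ = 13.75 kmol, ξ₁ = 106.3 kmol.
Outlet amounts (n = n₀ + Σ ν·ξ):
  E: 266 − 2(106.3) − 1(13.75) = 39.63
  D: 0 + 2(106.3) = 212.6
  B: 0 + 2(13.75) = 27.5
  G: 0 + 1(13.75) = 13.75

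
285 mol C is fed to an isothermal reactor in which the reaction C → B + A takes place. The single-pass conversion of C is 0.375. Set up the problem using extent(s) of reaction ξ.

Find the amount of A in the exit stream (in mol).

C reacted = 0.375 × 285 = 106.9 mol; ν_C = −1, so ξ = 106.9/1 = 106.9 mol.
Outlet amounts (n = n₀ + ν ξ):
  C: 285 − 1(106.9) = 178.1
  B: 0 + 1(106.9) = 106.9
  A: 0 + 1(106.9) = 106.9

107 mol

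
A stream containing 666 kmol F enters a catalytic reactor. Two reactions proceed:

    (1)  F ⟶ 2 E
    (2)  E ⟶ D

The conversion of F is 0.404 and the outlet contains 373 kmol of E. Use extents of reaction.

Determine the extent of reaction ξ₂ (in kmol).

Conversion of F: F consumed = 1ξ₁ = 0.404 × 666 → ξ₁ = 269.1 kmol.
E balance: n_E = 0 + 2ξ₁ − 1ξ₂ = 373 → ξ₂ = (2·269.1 − 373)/1 = 165.1 kmol.
Outlet amounts (n = n₀ + Σ ν·ξ):
  F: 666 − 1(269.1) = 396.9
  E: 0 + 2(269.1) − 1(165.1) = 373
  D: 0 + 1(165.1) = 165.1

ξ₂ = 165 kmol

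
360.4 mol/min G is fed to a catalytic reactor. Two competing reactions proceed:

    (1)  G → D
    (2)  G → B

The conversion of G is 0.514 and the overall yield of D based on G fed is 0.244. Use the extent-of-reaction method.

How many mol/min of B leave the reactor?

Yield of D: 1ξ₁ / 360.4 = 0.244 → ξ₁ = 87.94 mol/min.
Conversion of G: 1ξ₁ + 1ξ₂ = 0.514 × 360.4 = 185.2 → ξ₂ = 97.31 mol/min.
Outlet amounts (n = n₀ + Σ ν·ξ):
  G: 360.4 − 1(87.94) − 1(97.31) = 175.2
  D: 0 + 1(87.94) = 87.94
  B: 0 + 1(97.31) = 97.31

97.3 mol/min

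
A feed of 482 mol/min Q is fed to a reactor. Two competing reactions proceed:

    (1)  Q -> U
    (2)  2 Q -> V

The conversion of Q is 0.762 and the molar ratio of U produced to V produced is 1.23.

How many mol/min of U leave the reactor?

140 mol/min

Conversion of Q: Q consumed = 0.762 × 482 = 367.3 mol/min = 1ξ₁ + 2ξ₂.
Selectivity: 1ξ₁ / (1ξ₂) = 1.23 → ξ₁ = 1.23 ξ₂.
Substitute: (1·1.23 + 2) ξ₂ = 367.3 → ξ₂ = 113.7 mol/min, ξ₁ = 139.9 mol/min.
Outlet amounts (n = n₀ + Σ ν·ξ):
  Q: 482 − 1(139.9) − 2(113.7) = 114.7
  U: 0 + 1(139.9) = 139.9
  V: 0 + 1(113.7) = 113.7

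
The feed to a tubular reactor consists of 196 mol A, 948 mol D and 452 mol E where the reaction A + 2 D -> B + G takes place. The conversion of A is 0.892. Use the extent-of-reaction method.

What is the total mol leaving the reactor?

A reacted = 0.892 × 196 = 174.8 mol; ν_A = −1, so ξ = 174.8/1 = 174.8 mol.
Outlet amounts (n = n₀ + ν ξ):
  A: 196 − 1(174.8) = 21.17
  D: 948 − 2(174.8) = 598.3
  B: 0 + 1(174.8) = 174.8
  G: 0 + 1(174.8) = 174.8
  E: 452 (inert)
Total out = 21.17 + 598.3 + 174.8 + 174.8 + 452 = 1421 mol.

1420 mol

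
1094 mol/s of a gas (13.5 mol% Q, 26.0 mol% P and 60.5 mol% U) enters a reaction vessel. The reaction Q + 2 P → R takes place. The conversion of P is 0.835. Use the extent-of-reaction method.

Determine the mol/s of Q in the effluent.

28.9 mol/s

P reacted = 0.835 × 284.4 = 237.5 mol/s; ν_P = −2, so ξ = 237.5/2 = 118.8 mol/s.
Outlet amounts (n = n₀ + ν ξ):
  Q: 147.7 − 1(118.8) = 28.94
  P: 284.4 − 2(118.8) = 46.93
  R: 0 + 1(118.8) = 118.8
  U: 661.9 (inert)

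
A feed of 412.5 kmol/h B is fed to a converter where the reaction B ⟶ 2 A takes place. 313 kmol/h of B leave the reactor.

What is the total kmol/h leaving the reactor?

512 kmol/h

For B: n = n₀ − 1ξ → 313 = 412.5 − 1ξ, giving ξ = 99.5 kmol/h.
Outlet amounts (n = n₀ + ν ξ):
  B: 412.5 − 1(99.5) = 313
  A: 0 + 2(99.5) = 199
Total out = 313 + 199 = 512 kmol/h.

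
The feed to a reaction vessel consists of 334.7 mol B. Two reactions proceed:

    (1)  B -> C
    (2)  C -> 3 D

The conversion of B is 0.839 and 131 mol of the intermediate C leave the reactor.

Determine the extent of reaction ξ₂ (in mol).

ξ₂ = 150 mol

Conversion of B: B consumed = 1ξ₁ = 0.839 × 334.7 → ξ₁ = 280.8 mol.
C balance: n_C = 0 + 1ξ₁ − 1ξ₂ = 131 → ξ₂ = (1·280.8 − 131)/1 = 149.8 mol.
Outlet amounts (n = n₀ + Σ ν·ξ):
  B: 334.7 − 1(280.8) = 53.89
  C: 0 + 1(280.8) − 1(149.8) = 131
  D: 0 + 3(149.8) = 449.4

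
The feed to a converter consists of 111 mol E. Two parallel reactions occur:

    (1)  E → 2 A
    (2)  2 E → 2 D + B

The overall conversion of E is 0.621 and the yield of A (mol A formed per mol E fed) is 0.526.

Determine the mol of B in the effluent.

19.9 mol

Yield of A: 2ξ₁ / 111 = 0.526 → ξ₁ = 29.19 mol.
Conversion of E: 1ξ₁ + 2ξ₂ = 0.621 × 111 = 68.93 → ξ₂ = 19.87 mol.
Outlet amounts (n = n₀ + Σ ν·ξ):
  E: 111 − 1(29.19) − 2(19.87) = 42.07
  A: 0 + 2(29.19) = 58.39
  D: 0 + 2(19.87) = 39.74
  B: 0 + 1(19.87) = 19.87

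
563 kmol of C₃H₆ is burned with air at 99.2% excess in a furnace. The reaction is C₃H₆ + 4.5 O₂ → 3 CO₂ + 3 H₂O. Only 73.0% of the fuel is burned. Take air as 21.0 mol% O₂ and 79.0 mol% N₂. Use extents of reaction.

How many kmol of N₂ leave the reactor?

Stoichiometric O₂ = 4.5 × 563 = 2534 kmol; O₂ fed = 2534 × 1.992 = 5047 kmol.
N₂ fed = 5047 × 79/21 = 18990 kmol.
Fuel reacted = 0.73 × 563 → ξ = 411 kmol.
Outlet (n = n₀ + ν ξ):
  C₃H₆: 563 − 1(411) = 152
  O₂: 5047 − 4.5(411) = 3197
  N₂: 18990 (inert)
  CO₂: 0 + 3(411) = 1233
  H₂O: 0 + 3(411) = 1233

19000 kmol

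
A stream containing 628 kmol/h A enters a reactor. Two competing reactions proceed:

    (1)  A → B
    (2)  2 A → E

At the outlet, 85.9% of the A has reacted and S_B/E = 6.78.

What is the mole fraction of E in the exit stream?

0.108

Conversion of A: A consumed = 0.859 × 628 = 539.5 kmol/h = 1ξ₁ + 2ξ₂.
Selectivity: 1ξ₁ / (1ξ₂) = 6.78 → ξ₁ = 6.78 ξ₂.
Substitute: (1·6.78 + 2) ξ₂ = 539.5 → ξ₂ = 61.44 kmol/h, ξ₁ = 416.6 kmol/h.
Outlet amounts (n = n₀ + Σ ν·ξ):
  A: 628 − 1(416.6) − 2(61.44) = 88.55
  B: 0 + 1(416.6) = 416.6
  E: 0 + 1(61.44) = 61.44
Total out = 566.6 kmol/h; y_E = 61.44 / 566.6 = 0.1084.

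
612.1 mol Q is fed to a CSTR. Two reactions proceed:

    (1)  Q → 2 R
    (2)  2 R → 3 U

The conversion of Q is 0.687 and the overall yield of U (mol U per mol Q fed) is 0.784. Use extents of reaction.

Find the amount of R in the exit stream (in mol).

521 mol

Conversion of Q: Q consumed = 1ξ₁ = 0.687 × 612.1 → ξ₁ = 420.5 mol.
Yield of U: 3ξ₂ / 612.1 = 0.784 → ξ₂ = 160 mol.
Outlet amounts (n = n₀ + Σ ν·ξ):
  Q: 612.1 − 1(420.5) = 191.6
  R: 0 + 2(420.5) − 2(160) = 521.1
  U: 0 + 3(160) = 479.9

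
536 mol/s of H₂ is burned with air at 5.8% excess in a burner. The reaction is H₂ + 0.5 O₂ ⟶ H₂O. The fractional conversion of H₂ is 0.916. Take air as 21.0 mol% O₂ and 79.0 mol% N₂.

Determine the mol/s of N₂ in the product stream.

Stoichiometric O₂ = 0.5 × 536 = 268 mol/s; O₂ fed = 268 × 1.058 = 283.5 mol/s.
N₂ fed = 283.5 × 79/21 = 1067 mol/s.
Fuel reacted = 0.916 × 536 → ξ = 491 mol/s.
Outlet (n = n₀ + ν ξ):
  H₂: 536 − 1(491) = 45.02
  O₂: 283.5 − 0.5(491) = 38.06
  N₂: 1067 (inert)
  H₂O: 0 + 1(491) = 491

1070 mol/s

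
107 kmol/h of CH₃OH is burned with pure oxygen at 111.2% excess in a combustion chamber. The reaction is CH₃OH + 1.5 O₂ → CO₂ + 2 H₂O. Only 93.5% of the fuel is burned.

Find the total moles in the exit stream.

496 kmol/h

Stoichiometric O₂ = 1.5 × 107 = 160.5 kmol/h; O₂ fed = 160.5 × 2.112 = 339 kmol/h.
Fuel reacted = 0.935 × 107 → ξ = 100 kmol/h.
Outlet (n = n₀ + ν ξ):
  CH₃OH: 107 − 1(100) = 6.955
  O₂: 339 − 1.5(100) = 188.9
  CO₂: 0 + 1(100) = 100
  H₂O: 0 + 2(100) = 200.1
Total out = 6.955 + 188.9 + 100 + 200.1 = 496 kmol/h.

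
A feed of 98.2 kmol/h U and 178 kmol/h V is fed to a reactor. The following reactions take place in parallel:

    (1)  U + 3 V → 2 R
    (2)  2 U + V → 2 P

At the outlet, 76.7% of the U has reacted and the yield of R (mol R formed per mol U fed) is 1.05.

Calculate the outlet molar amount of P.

23.8 kmol/h

Yield of R: 2ξ₁ / 98.2 = 1.05 → ξ₁ = 51.56 kmol/h.
Conversion of U: 1ξ₁ + 2ξ₂ = 0.767 × 98.2 = 75.32 → ξ₂ = 11.88 kmol/h.
Outlet amounts (n = n₀ + Σ ν·ξ):
  U: 98.2 − 1(51.56) − 2(11.88) = 22.88
  V: 178 − 3(51.56) − 1(11.88) = 11.45
  R: 0 + 2(51.56) = 103.1
  P: 0 + 2(11.88) = 23.76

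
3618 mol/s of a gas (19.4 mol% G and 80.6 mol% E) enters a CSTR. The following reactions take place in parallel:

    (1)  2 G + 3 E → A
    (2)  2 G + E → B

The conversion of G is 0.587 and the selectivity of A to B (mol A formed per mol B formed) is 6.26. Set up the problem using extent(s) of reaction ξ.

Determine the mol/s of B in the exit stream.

28.4 mol/s

Conversion of G: G consumed = 0.587 × 701.9 = 412 mol/s = 2ξ₁ + 2ξ₂.
Selectivity: 1ξ₁ / (1ξ₂) = 6.26 → ξ₁ = 6.26 ξ₂.
Substitute: (2·6.26 + 2) ξ₂ = 412 → ξ₂ = 28.38 mol/s, ξ₁ = 177.6 mol/s.
Outlet amounts (n = n₀ + Σ ν·ξ):
  G: 701.9 − 2(177.6) − 2(28.38) = 289.9
  E: 2916 − 3(177.6) − 1(28.38) = 2355
  A: 0 + 1(177.6) = 177.6
  B: 0 + 1(28.38) = 28.38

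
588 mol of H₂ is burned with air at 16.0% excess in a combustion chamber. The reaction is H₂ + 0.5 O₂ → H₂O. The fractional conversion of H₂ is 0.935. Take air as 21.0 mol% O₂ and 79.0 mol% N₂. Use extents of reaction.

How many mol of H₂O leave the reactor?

550 mol

Stoichiometric O₂ = 0.5 × 588 = 294 mol; O₂ fed = 294 × 1.160 = 341 mol.
N₂ fed = 341 × 79/21 = 1283 mol.
Fuel reacted = 0.935 × 588 → ξ = 549.8 mol.
Outlet (n = n₀ + ν ξ):
  H₂: 588 − 1(549.8) = 38.22
  O₂: 341 − 0.5(549.8) = 66.15
  N₂: 1283 (inert)
  H₂O: 0 + 1(549.8) = 549.8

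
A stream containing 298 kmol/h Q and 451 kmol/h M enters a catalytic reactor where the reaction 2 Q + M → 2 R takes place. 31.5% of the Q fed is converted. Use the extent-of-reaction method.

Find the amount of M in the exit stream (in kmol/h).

404 kmol/h

Q reacted = 0.315 × 298 = 93.87 kmol/h; ν_Q = −2, so ξ = 93.87/2 = 46.94 kmol/h.
Outlet amounts (n = n₀ + ν ξ):
  Q: 298 − 2(46.94) = 204.1
  M: 451 − 1(46.94) = 404.1
  R: 0 + 2(46.94) = 93.87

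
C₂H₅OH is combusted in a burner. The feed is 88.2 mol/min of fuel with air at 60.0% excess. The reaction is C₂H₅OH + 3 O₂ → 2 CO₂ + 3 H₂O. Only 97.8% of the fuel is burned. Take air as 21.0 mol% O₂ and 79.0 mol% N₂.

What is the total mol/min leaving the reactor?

2190 mol/min

Stoichiometric O₂ = 3 × 88.2 = 264.6 mol/min; O₂ fed = 264.6 × 1.600 = 423.4 mol/min.
N₂ fed = 423.4 × 79/21 = 1593 mol/min.
Fuel reacted = 0.978 × 88.2 → ξ = 86.26 mol/min.
Outlet (n = n₀ + ν ξ):
  C₂H₅OH: 88.2 − 1(86.26) = 1.94
  O₂: 423.4 − 3(86.26) = 164.6
  N₂: 1593 (inert)
  CO₂: 0 + 2(86.26) = 172.5
  H₂O: 0 + 3(86.26) = 258.8
Total out = 1.94 + 164.6 + 1593 + 172.5 + 258.8 = 2190 mol/min.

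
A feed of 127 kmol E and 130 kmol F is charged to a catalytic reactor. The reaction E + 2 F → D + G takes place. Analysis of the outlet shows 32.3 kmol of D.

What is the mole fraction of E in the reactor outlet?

For D: n = n₀ + 1ξ → 32.3 = 0 + 1ξ, giving ξ = 32.3 kmol.
Outlet amounts (n = n₀ + ν ξ):
  E: 127 − 1(32.3) = 94.7
  F: 130 − 2(32.3) = 65.4
  D: 0 + 1(32.3) = 32.3
  G: 0 + 1(32.3) = 32.3
Total out = 224.7 kmol; y_E = 94.7 / 224.7 = 0.4215.

0.421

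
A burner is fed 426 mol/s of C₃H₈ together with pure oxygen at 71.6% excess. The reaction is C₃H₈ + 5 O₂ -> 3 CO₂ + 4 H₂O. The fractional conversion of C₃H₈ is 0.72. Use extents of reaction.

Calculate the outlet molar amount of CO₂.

Stoichiometric O₂ = 5 × 426 = 2130 mol/s; O₂ fed = 2130 × 1.716 = 3655 mol/s.
Fuel reacted = 0.72 × 426 → ξ = 306.7 mol/s.
Outlet (n = n₀ + ν ξ):
  C₃H₈: 426 − 1(306.7) = 119.3
  O₂: 3655 − 5(306.7) = 2121
  CO₂: 0 + 3(306.7) = 920.2
  H₂O: 0 + 4(306.7) = 1227

920 mol/s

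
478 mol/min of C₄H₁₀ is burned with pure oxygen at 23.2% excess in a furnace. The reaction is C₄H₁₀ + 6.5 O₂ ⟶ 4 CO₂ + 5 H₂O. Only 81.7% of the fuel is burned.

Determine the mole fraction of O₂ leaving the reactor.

0.264

Stoichiometric O₂ = 6.5 × 478 = 3107 mol/min; O₂ fed = 3107 × 1.232 = 3828 mol/min.
Fuel reacted = 0.817 × 478 → ξ = 390.5 mol/min.
Outlet (n = n₀ + ν ξ):
  C₄H₁₀: 478 − 1(390.5) = 87.47
  O₂: 3828 − 6.5(390.5) = 1289
  CO₂: 0 + 4(390.5) = 1562
  H₂O: 0 + 5(390.5) = 1953
Total out = 4892 mol/min; y_O₂ = 1289 / 4892 = 0.2636.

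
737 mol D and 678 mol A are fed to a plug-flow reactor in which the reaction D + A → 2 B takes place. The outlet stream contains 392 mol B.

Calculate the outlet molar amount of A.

482 mol

For B: n = n₀ + 2ξ → 392 = 0 + 2ξ, giving ξ = 196 mol.
Outlet amounts (n = n₀ + ν ξ):
  D: 737 − 1(196) = 541
  A: 678 − 1(196) = 482
  B: 0 + 2(196) = 392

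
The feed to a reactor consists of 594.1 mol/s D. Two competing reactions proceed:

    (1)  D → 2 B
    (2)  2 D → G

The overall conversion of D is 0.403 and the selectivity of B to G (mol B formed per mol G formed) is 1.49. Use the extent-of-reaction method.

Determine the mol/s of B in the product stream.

130 mol/s

Conversion of D: D consumed = 0.403 × 594.1 = 239.4 mol/s = 1ξ₁ + 2ξ₂.
Selectivity: 2ξ₁ / (1ξ₂) = 1.49 → ξ₁ = 0.745 ξ₂.
Substitute: (1·0.745 + 2) ξ₂ = 239.4 → ξ₂ = 87.22 mol/s, ξ₁ = 64.98 mol/s.
Outlet amounts (n = n₀ + Σ ν·ξ):
  D: 594.1 − 1(64.98) − 2(87.22) = 354.7
  B: 0 + 2(64.98) = 130
  G: 0 + 1(87.22) = 87.22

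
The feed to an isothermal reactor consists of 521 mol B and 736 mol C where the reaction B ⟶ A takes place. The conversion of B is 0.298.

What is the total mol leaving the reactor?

1260 mol

B reacted = 0.298 × 521 = 155.3 mol; ν_B = −1, so ξ = 155.3/1 = 155.3 mol.
Outlet amounts (n = n₀ + ν ξ):
  B: 521 − 1(155.3) = 365.7
  A: 0 + 1(155.3) = 155.3
  C: 736 (inert)
Total out = 365.7 + 155.3 + 736 = 1257 mol.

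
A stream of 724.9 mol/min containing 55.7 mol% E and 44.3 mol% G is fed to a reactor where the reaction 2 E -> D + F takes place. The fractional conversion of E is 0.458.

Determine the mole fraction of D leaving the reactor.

0.128

E reacted = 0.458 × 403.8 = 184.9 mol/min; ν_E = −2, so ξ = 184.9/2 = 92.46 mol/min.
Outlet amounts (n = n₀ + ν ξ):
  E: 403.8 − 2(92.46) = 218.8
  D: 0 + 1(92.46) = 92.46
  F: 0 + 1(92.46) = 92.46
  G: 321.1 (inert)
Total out = 724.9 mol/min; y_D = 92.46 / 724.9 = 0.1276.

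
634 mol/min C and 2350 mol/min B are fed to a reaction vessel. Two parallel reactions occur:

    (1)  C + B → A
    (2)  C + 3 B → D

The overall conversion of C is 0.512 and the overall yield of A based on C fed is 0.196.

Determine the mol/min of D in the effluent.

Yield of A: 1ξ₁ / 634 = 0.196 → ξ₁ = 124.3 mol/min.
Conversion of C: 1ξ₁ + 1ξ₂ = 0.512 × 634 = 324.6 → ξ₂ = 200.3 mol/min.
Outlet amounts (n = n₀ + Σ ν·ξ):
  C: 634 − 1(124.3) − 1(200.3) = 309.4
  B: 2350 − 1(124.3) − 3(200.3) = 1625
  A: 0 + 1(124.3) = 124.3
  D: 0 + 1(200.3) = 200.3

200 mol/min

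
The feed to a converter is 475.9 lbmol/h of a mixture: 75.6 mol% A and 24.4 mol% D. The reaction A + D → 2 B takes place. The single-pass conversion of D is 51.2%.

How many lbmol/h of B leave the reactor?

D reacted = 0.512 × 116.1 = 59.45 lbmol/h; ν_D = −1, so ξ = 59.45/1 = 59.45 lbmol/h.
Outlet amounts (n = n₀ + ν ξ):
  A: 359.8 − 1(59.45) = 300.3
  D: 116.1 − 1(59.45) = 56.67
  B: 0 + 2(59.45) = 118.9

119 lbmol/h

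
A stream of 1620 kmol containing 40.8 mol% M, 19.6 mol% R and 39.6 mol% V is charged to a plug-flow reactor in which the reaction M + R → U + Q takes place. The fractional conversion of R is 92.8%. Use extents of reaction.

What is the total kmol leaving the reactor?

1620 kmol

R reacted = 0.928 × 317.5 = 294.7 kmol; ν_R = −1, so ξ = 294.7/1 = 294.7 kmol.
Outlet amounts (n = n₀ + ν ξ):
  M: 661 − 1(294.7) = 366.3
  R: 317.5 − 1(294.7) = 22.86
  U: 0 + 1(294.7) = 294.7
  Q: 0 + 1(294.7) = 294.7
  V: 641.5 (inert)
Total out = 366.3 + 22.86 + 294.7 + 294.7 + 641.5 = 1620 kmol.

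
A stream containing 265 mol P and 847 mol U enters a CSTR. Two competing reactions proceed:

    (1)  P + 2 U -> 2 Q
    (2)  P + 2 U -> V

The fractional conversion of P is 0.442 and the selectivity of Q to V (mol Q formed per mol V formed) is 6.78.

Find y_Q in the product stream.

0.187

Conversion of P: P consumed = 0.442 × 265 = 117.1 mol = 1ξ₁ + 1ξ₂.
Selectivity: 2ξ₁ / (1ξ₂) = 6.78 → ξ₁ = 3.39 ξ₂.
Substitute: (1·3.39 + 1) ξ₂ = 117.1 → ξ₂ = 26.68 mol, ξ₁ = 90.45 mol.
Outlet amounts (n = n₀ + Σ ν·ξ):
  P: 265 − 1(90.45) − 1(26.68) = 147.9
  U: 847 − 2(90.45) − 2(26.68) = 612.7
  Q: 0 + 2(90.45) = 180.9
  V: 0 + 1(26.68) = 26.68
Total out = 968.2 mol; y_Q = 180.9 / 968.2 = 0.1868.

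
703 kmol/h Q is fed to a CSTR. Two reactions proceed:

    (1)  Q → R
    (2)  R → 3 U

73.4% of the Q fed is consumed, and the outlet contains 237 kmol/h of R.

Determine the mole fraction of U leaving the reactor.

Conversion of Q: Q consumed = 1ξ₁ = 0.734 × 703 → ξ₁ = 516 kmol/h.
R balance: n_R = 0 + 1ξ₁ − 1ξ₂ = 237 → ξ₂ = (1·516 − 237)/1 = 279 kmol/h.
Outlet amounts (n = n₀ + Σ ν·ξ):
  Q: 703 − 1(516) = 187
  R: 0 + 1(516) − 1(279) = 237
  U: 0 + 3(279) = 837
Total out = 1261 kmol/h; y_U = 837 / 1261 = 0.6638.

0.664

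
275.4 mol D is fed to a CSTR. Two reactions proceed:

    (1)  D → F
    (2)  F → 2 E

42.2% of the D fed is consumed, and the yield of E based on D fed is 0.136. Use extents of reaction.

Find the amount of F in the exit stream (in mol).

97.5 mol

Conversion of D: D consumed = 1ξ₁ = 0.422 × 275.4 → ξ₁ = 116.2 mol.
Yield of E: 2ξ₂ / 275.4 = 0.136 → ξ₂ = 18.73 mol.
Outlet amounts (n = n₀ + Σ ν·ξ):
  D: 275.4 − 1(116.2) = 159.2
  F: 0 + 1(116.2) − 1(18.73) = 97.49
  E: 0 + 2(18.73) = 37.45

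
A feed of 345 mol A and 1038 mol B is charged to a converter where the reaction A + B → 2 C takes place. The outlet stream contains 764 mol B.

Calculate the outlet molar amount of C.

For B: n = n₀ − 1ξ → 764 = 1038 − 1ξ, giving ξ = 274 mol.
Outlet amounts (n = n₀ + ν ξ):
  A: 345 − 1(274) = 71
  B: 1038 − 1(274) = 764
  C: 0 + 2(274) = 548

548 mol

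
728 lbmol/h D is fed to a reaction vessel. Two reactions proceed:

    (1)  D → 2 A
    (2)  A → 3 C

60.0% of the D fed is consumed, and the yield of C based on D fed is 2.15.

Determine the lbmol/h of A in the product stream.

Conversion of D: D consumed = 1ξ₁ = 0.6 × 728 → ξ₁ = 436.8 lbmol/h.
Yield of C: 3ξ₂ / 728 = 2.15 → ξ₂ = 521.7 lbmol/h.
Outlet amounts (n = n₀ + Σ ν·ξ):
  D: 728 − 1(436.8) = 291.2
  A: 0 + 2(436.8) − 1(521.7) = 351.9
  C: 0 + 3(521.7) = 1565

352 lbmol/h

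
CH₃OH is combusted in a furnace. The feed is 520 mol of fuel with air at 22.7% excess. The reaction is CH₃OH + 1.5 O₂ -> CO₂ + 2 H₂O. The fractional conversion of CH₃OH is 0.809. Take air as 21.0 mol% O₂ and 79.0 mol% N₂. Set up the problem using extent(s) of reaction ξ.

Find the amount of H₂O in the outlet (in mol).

841 mol

Stoichiometric O₂ = 1.5 × 520 = 780 mol; O₂ fed = 780 × 1.227 = 957.1 mol.
N₂ fed = 957.1 × 79/21 = 3600 mol.
Fuel reacted = 0.809 × 520 → ξ = 420.7 mol.
Outlet (n = n₀ + ν ξ):
  CH₃OH: 520 − 1(420.7) = 99.32
  O₂: 957.1 − 1.5(420.7) = 326
  N₂: 3600 (inert)
  CO₂: 0 + 1(420.7) = 420.7
  H₂O: 0 + 2(420.7) = 841.4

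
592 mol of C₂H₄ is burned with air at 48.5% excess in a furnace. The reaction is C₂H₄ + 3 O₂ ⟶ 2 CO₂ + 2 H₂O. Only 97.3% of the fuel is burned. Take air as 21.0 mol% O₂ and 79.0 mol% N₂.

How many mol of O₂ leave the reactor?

909 mol

Stoichiometric O₂ = 3 × 592 = 1776 mol; O₂ fed = 1776 × 1.485 = 2637 mol.
N₂ fed = 2637 × 79/21 = 9921 mol.
Fuel reacted = 0.973 × 592 → ξ = 576 mol.
Outlet (n = n₀ + ν ξ):
  C₂H₄: 592 − 1(576) = 15.98
  O₂: 2637 − 3(576) = 909.3
  N₂: 9921 (inert)
  CO₂: 0 + 2(576) = 1152
  H₂O: 0 + 2(576) = 1152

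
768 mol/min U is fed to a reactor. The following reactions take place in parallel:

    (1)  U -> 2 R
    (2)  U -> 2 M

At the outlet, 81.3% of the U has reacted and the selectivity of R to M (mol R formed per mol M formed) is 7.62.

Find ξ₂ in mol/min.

Conversion of U: U consumed = 0.813 × 768 = 624.4 mol/min = 1ξ₁ + 1ξ₂.
Selectivity: 2ξ₁ / (2ξ₂) = 7.62 → ξ₁ = 7.62 ξ₂.
Substitute: (1·7.62 + 1) ξ₂ = 624.4 → ξ₂ = 72.43 mol/min, ξ₁ = 551.9 mol/min.
Outlet amounts (n = n₀ + Σ ν·ξ):
  U: 768 − 1(551.9) − 1(72.43) = 143.6
  R: 0 + 2(551.9) = 1104
  M: 0 + 2(72.43) = 144.9

ξ₂ = 72.4 mol/min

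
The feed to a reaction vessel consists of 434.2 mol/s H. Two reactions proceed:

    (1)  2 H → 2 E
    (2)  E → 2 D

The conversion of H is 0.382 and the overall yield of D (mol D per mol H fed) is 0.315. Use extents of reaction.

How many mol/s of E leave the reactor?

Conversion of H: H consumed = 2ξ₁ = 0.382 × 434.2 → ξ₁ = 82.93 mol/s.
Yield of D: 2ξ₂ / 434.2 = 0.315 → ξ₂ = 68.39 mol/s.
Outlet amounts (n = n₀ + Σ ν·ξ):
  H: 434.2 − 2(82.93) = 268.3
  E: 0 + 2(82.93) − 1(68.39) = 97.48
  D: 0 + 2(68.39) = 136.8

97.5 mol/s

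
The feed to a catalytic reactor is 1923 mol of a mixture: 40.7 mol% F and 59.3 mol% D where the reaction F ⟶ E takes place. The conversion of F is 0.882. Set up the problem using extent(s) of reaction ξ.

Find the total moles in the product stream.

1920 mol

F reacted = 0.882 × 782.7 = 690.3 mol; ν_F = −1, so ξ = 690.3/1 = 690.3 mol.
Outlet amounts (n = n₀ + ν ξ):
  F: 782.7 − 1(690.3) = 92.35
  E: 0 + 1(690.3) = 690.3
  D: 1140 (inert)
Total out = 92.35 + 690.3 + 1140 = 1923 mol.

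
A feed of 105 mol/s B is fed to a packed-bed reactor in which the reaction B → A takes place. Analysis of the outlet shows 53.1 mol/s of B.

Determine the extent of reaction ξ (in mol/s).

For B: n = n₀ − 1ξ → 53.1 = 105 − 1ξ, giving ξ = 51.9 mol/s.
Outlet amounts (n = n₀ + ν ξ):
  B: 105 − 1(51.9) = 53.1
  A: 0 + 1(51.9) = 51.9

ξ = 51.9 mol/s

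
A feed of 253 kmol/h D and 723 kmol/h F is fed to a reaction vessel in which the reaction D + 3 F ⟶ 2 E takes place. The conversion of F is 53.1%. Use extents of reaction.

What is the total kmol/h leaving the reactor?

F reacted = 0.531 × 723 = 383.9 kmol/h; ν_F = −3, so ξ = 383.9/3 = 128 kmol/h.
Outlet amounts (n = n₀ + ν ξ):
  D: 253 − 1(128) = 125
  F: 723 − 3(128) = 339.1
  E: 0 + 2(128) = 255.9
Total out = 125 + 339.1 + 255.9 = 720.1 kmol/h.

720 kmol/h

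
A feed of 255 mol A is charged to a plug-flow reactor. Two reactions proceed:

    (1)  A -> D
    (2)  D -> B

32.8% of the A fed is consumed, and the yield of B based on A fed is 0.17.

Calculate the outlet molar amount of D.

Conversion of A: A consumed = 1ξ₁ = 0.328 × 255 → ξ₁ = 83.64 mol.
Yield of B: 1ξ₂ / 255 = 0.17 → ξ₂ = 43.35 mol.
Outlet amounts (n = n₀ + Σ ν·ξ):
  A: 255 − 1(83.64) = 171.4
  D: 0 + 1(83.64) − 1(43.35) = 40.29
  B: 0 + 1(43.35) = 43.35

40.3 mol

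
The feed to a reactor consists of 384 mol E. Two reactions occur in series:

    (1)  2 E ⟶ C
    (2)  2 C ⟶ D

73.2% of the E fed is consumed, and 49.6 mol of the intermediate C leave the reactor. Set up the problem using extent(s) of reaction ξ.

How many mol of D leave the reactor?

Conversion of E: E consumed = 2ξ₁ = 0.732 × 384 → ξ₁ = 140.5 mol.
C balance: n_C = 0 + 1ξ₁ − 2ξ₂ = 49.6 → ξ₂ = (1·140.5 − 49.6)/2 = 45.47 mol.
Outlet amounts (n = n₀ + Σ ν·ξ):
  E: 384 − 2(140.5) = 102.9
  C: 0 + 1(140.5) − 2(45.47) = 49.6
  D: 0 + 1(45.47) = 45.47

45.5 mol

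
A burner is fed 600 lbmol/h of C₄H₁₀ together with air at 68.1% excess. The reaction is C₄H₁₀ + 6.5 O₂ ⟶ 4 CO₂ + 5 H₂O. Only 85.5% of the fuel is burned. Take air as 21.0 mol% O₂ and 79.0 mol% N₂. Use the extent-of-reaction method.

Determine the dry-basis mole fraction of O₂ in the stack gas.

Stoichiometric O₂ = 6.5 × 600 = 3900 lbmol/h; O₂ fed = 3900 × 1.681 = 6556 lbmol/h.
N₂ fed = 6556 × 79/21 = 24660 lbmol/h.
Fuel reacted = 0.855 × 600 → ξ = 513 lbmol/h.
Outlet (n = n₀ + ν ξ):
  C₄H₁₀: 600 − 1(513) = 87
  O₂: 6556 − 6.5(513) = 3221
  N₂: 24660 (inert)
  CO₂: 0 + 4(513) = 2052
  H₂O: 0 + 5(513) = 2565
Dry total = 30020 lbmol/h; y_O₂ (dry) = 3221 / 30020 = 0.1073.

0.107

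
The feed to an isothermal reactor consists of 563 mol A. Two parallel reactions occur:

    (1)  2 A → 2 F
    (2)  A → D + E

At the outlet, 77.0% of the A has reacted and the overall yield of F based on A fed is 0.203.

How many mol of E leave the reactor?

Yield of F: 2ξ₁ / 563 = 0.203 → ξ₁ = 57.14 mol.
Conversion of A: 2ξ₁ + 1ξ₂ = 0.77 × 563 = 433.5 → ξ₂ = 319.2 mol.
Outlet amounts (n = n₀ + Σ ν·ξ):
  A: 563 − 2(57.14) − 1(319.2) = 129.5
  F: 0 + 2(57.14) = 114.3
  D: 0 + 1(319.2) = 319.2
  E: 0 + 1(319.2) = 319.2

319 mol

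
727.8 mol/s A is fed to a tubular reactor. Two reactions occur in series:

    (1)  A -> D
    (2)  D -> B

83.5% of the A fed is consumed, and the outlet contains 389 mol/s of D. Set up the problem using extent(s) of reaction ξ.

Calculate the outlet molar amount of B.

Conversion of A: A consumed = 1ξ₁ = 0.835 × 727.8 → ξ₁ = 607.7 mol/s.
D balance: n_D = 0 + 1ξ₁ − 1ξ₂ = 389 → ξ₂ = (1·607.7 − 389)/1 = 218.7 mol/s.
Outlet amounts (n = n₀ + Σ ν·ξ):
  A: 727.8 − 1(607.7) = 120.1
  D: 0 + 1(607.7) − 1(218.7) = 389
  B: 0 + 1(218.7) = 218.7

219 mol/s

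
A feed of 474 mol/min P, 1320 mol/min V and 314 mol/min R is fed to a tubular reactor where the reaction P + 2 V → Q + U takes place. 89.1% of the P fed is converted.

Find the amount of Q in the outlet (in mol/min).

422 mol/min

P reacted = 0.891 × 474 = 422.3 mol/min; ν_P = −1, so ξ = 422.3/1 = 422.3 mol/min.
Outlet amounts (n = n₀ + ν ξ):
  P: 474 − 1(422.3) = 51.67
  V: 1320 − 2(422.3) = 475.3
  Q: 0 + 1(422.3) = 422.3
  U: 0 + 1(422.3) = 422.3
  R: 314 (inert)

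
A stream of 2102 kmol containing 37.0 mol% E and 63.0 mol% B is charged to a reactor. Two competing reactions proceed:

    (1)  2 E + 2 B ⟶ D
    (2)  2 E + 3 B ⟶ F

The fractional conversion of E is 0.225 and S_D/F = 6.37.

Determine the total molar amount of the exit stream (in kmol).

1830 kmol

Conversion of E: E consumed = 0.225 × 777.7 = 175 kmol = 2ξ₁ + 2ξ₂.
Selectivity: 1ξ₁ / (1ξ₂) = 6.37 → ξ₁ = 6.37 ξ₂.
Substitute: (2·6.37 + 2) ξ₂ = 175 → ξ₂ = 11.87 kmol, ξ₁ = 75.62 kmol.
Outlet amounts (n = n₀ + Σ ν·ξ):
  E: 777.7 − 2(75.62) − 2(11.87) = 602.7
  B: 1324 − 2(75.62) − 3(11.87) = 1137
  D: 0 + 1(75.62) = 75.62
  F: 0 + 1(11.87) = 11.87
Total out = 602.7 + 1137 + 75.62 + 11.87 = 1828 kmol.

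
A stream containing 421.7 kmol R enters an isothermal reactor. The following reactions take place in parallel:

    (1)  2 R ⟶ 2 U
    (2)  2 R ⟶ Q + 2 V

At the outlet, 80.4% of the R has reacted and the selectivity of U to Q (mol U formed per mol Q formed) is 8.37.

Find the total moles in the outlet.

Conversion of R: R consumed = 0.804 × 421.7 = 339 kmol = 2ξ₁ + 2ξ₂.
Selectivity: 2ξ₁ / (1ξ₂) = 8.37 → ξ₁ = 4.185 ξ₂.
Substitute: (2·4.185 + 2) ξ₂ = 339 → ξ₂ = 32.69 kmol, ξ₁ = 136.8 kmol.
Outlet amounts (n = n₀ + Σ ν·ξ):
  R: 421.7 − 2(136.8) − 2(32.69) = 82.65
  U: 0 + 2(136.8) = 273.7
  Q: 0 + 1(32.69) = 32.69
  V: 0 + 2(32.69) = 65.39
Total out = 82.65 + 273.7 + 32.69 + 65.39 = 454.4 kmol.

454 kmol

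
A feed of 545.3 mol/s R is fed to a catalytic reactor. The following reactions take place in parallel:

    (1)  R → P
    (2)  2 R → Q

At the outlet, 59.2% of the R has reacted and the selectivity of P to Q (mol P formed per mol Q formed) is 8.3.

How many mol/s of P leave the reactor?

260 mol/s

Conversion of R: R consumed = 0.592 × 545.3 = 322.8 mol/s = 1ξ₁ + 2ξ₂.
Selectivity: 1ξ₁ / (1ξ₂) = 8.3 → ξ₁ = 8.3 ξ₂.
Substitute: (1·8.3 + 2) ξ₂ = 322.8 → ξ₂ = 31.34 mol/s, ξ₁ = 260.1 mol/s.
Outlet amounts (n = n₀ + Σ ν·ξ):
  R: 545.3 − 1(260.1) − 2(31.34) = 222.5
  P: 0 + 1(260.1) = 260.1
  Q: 0 + 1(31.34) = 31.34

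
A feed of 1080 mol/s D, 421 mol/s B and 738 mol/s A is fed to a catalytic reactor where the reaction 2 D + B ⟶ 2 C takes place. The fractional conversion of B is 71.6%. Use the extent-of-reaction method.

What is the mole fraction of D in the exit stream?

0.246

B reacted = 0.716 × 421 = 301.4 mol/s; ν_B = −1, so ξ = 301.4/1 = 301.4 mol/s.
Outlet amounts (n = n₀ + ν ξ):
  D: 1080 − 2(301.4) = 477.1
  B: 421 − 1(301.4) = 119.6
  C: 0 + 2(301.4) = 602.9
  A: 738 (inert)
Total out = 1938 mol/s; y_D = 477.1 / 1938 = 0.2463.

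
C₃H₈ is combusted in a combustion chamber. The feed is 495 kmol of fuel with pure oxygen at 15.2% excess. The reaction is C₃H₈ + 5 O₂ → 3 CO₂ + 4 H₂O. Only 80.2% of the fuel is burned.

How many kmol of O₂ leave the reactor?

Stoichiometric O₂ = 5 × 495 = 2475 kmol; O₂ fed = 2475 × 1.152 = 2851 kmol.
Fuel reacted = 0.802 × 495 → ξ = 397 kmol.
Outlet (n = n₀ + ν ξ):
  C₃H₈: 495 − 1(397) = 98.01
  O₂: 2851 − 5(397) = 866.2
  CO₂: 0 + 3(397) = 1191
  H₂O: 0 + 4(397) = 1588

866 kmol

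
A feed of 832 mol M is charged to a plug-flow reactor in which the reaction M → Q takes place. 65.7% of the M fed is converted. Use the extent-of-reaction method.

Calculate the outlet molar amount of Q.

M reacted = 0.657 × 832 = 546.6 mol; ν_M = −1, so ξ = 546.6/1 = 546.6 mol.
Outlet amounts (n = n₀ + ν ξ):
  M: 832 − 1(546.6) = 285.4
  Q: 0 + 1(546.6) = 546.6

547 mol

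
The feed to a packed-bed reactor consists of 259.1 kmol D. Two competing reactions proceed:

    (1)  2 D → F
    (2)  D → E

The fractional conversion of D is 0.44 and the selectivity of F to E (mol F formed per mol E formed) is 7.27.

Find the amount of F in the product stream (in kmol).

53.3 kmol

Conversion of D: D consumed = 0.44 × 259.1 = 114 kmol = 2ξ₁ + 1ξ₂.
Selectivity: 1ξ₁ / (1ξ₂) = 7.27 → ξ₁ = 7.27 ξ₂.
Substitute: (2·7.27 + 1) ξ₂ = 114 → ξ₂ = 7.336 kmol, ξ₁ = 53.33 kmol.
Outlet amounts (n = n₀ + Σ ν·ξ):
  D: 259.1 − 2(53.33) − 1(7.336) = 145.1
  F: 0 + 1(53.33) = 53.33
  E: 0 + 1(7.336) = 7.336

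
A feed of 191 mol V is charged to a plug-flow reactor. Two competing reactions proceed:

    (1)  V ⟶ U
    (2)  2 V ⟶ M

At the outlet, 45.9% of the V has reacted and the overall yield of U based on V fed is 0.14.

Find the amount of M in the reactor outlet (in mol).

30.5 mol

Yield of U: 1ξ₁ / 191 = 0.14 → ξ₁ = 26.74 mol.
Conversion of V: 1ξ₁ + 2ξ₂ = 0.459 × 191 = 87.67 → ξ₂ = 30.46 mol.
Outlet amounts (n = n₀ + Σ ν·ξ):
  V: 191 − 1(26.74) − 2(30.46) = 103.3
  U: 0 + 1(26.74) = 26.74
  M: 0 + 1(30.46) = 30.46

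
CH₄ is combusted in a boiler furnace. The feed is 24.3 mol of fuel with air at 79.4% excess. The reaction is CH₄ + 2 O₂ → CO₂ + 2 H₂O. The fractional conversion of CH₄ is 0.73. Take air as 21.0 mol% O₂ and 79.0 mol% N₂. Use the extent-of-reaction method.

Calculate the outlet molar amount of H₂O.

Stoichiometric O₂ = 2 × 24.3 = 48.6 mol; O₂ fed = 48.6 × 1.794 = 87.19 mol.
N₂ fed = 87.19 × 79/21 = 328 mol.
Fuel reacted = 0.73 × 24.3 → ξ = 17.74 mol.
Outlet (n = n₀ + ν ξ):
  CH₄: 24.3 − 1(17.74) = 6.561
  O₂: 87.19 − 2(17.74) = 51.71
  N₂: 328 (inert)
  CO₂: 0 + 1(17.74) = 17.74
  H₂O: 0 + 2(17.74) = 35.48

35.5 mol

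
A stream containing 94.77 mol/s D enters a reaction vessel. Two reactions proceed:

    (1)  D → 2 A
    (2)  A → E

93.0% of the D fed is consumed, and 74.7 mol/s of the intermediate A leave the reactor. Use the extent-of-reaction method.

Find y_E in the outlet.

Conversion of D: D consumed = 1ξ₁ = 0.93 × 94.77 → ξ₁ = 88.14 mol/s.
A balance: n_A = 0 + 2ξ₁ − 1ξ₂ = 74.7 → ξ₂ = (2·88.14 − 74.7)/1 = 101.6 mol/s.
Outlet amounts (n = n₀ + Σ ν·ξ):
  D: 94.77 − 1(88.14) = 6.634
  A: 0 + 2(88.14) − 1(101.6) = 74.7
  E: 0 + 1(101.6) = 101.6
Total out = 182.9 mol/s; y_E = 101.6 / 182.9 = 0.5553.

0.555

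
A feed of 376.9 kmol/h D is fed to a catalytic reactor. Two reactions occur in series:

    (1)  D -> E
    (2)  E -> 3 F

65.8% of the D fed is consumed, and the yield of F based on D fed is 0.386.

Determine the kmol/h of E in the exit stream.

Conversion of D: D consumed = 1ξ₁ = 0.658 × 376.9 → ξ₁ = 248 kmol/h.
Yield of F: 3ξ₂ / 376.9 = 0.386 → ξ₂ = 48.49 kmol/h.
Outlet amounts (n = n₀ + Σ ν·ξ):
  D: 376.9 − 1(248) = 128.9
  E: 0 + 1(248) − 1(48.49) = 199.5
  F: 0 + 3(48.49) = 145.5

200 kmol/h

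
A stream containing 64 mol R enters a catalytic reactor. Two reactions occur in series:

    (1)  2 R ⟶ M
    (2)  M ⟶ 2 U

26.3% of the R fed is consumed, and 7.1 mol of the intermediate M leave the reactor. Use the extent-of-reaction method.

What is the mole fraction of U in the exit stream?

Conversion of R: R consumed = 2ξ₁ = 0.263 × 64 → ξ₁ = 8.416 mol.
M balance: n_M = 0 + 1ξ₁ − 1ξ₂ = 7.1 → ξ₂ = (1·8.416 − 7.1)/1 = 1.316 mol.
Outlet amounts (n = n₀ + Σ ν·ξ):
  R: 64 − 2(8.416) = 47.17
  M: 0 + 1(8.416) − 1(1.316) = 7.1
  U: 0 + 2(1.316) = 2.632
Total out = 56.9 mol; y_U = 2.632 / 56.9 = 0.04626.

0.0463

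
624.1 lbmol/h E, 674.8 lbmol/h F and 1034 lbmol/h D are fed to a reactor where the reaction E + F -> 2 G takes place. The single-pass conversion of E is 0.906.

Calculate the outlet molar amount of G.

1130 lbmol/h

E reacted = 0.906 × 624.1 = 565.4 lbmol/h; ν_E = −1, so ξ = 565.4/1 = 565.4 lbmol/h.
Outlet amounts (n = n₀ + ν ξ):
  E: 624.1 − 1(565.4) = 58.67
  F: 674.8 − 1(565.4) = 109.4
  G: 0 + 2(565.4) = 1131
  D: 1034 (inert)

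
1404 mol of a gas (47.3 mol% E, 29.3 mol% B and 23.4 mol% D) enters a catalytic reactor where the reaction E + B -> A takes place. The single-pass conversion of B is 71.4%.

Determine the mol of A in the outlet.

B reacted = 0.714 × 411.4 = 293.7 mol; ν_B = −1, so ξ = 293.7/1 = 293.7 mol.
Outlet amounts (n = n₀ + ν ξ):
  E: 664.1 − 1(293.7) = 370.4
  B: 411.4 − 1(293.7) = 117.7
  A: 0 + 1(293.7) = 293.7
  D: 328.5 (inert)

294 mol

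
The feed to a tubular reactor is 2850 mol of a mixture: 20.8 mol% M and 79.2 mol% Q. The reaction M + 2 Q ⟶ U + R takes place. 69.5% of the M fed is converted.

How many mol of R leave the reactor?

412 mol

M reacted = 0.695 × 592.8 = 412 mol; ν_M = −1, so ξ = 412/1 = 412 mol.
Outlet amounts (n = n₀ + ν ξ):
  M: 592.8 − 1(412) = 180.8
  Q: 2257 − 2(412) = 1433
  U: 0 + 1(412) = 412
  R: 0 + 1(412) = 412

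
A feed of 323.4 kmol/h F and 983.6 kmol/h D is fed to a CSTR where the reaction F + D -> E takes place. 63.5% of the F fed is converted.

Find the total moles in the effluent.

F reacted = 0.635 × 323.4 = 205.4 kmol/h; ν_F = −1, so ξ = 205.4/1 = 205.4 kmol/h.
Outlet amounts (n = n₀ + ν ξ):
  F: 323.4 − 1(205.4) = 118
  D: 983.6 − 1(205.4) = 778.2
  E: 0 + 1(205.4) = 205.4
Total out = 118 + 778.2 + 205.4 = 1102 kmol/h.

1100 kmol/h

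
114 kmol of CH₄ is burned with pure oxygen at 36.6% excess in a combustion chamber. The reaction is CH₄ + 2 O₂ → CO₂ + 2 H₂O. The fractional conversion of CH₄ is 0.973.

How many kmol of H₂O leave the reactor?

222 kmol

Stoichiometric O₂ = 2 × 114 = 228 kmol; O₂ fed = 228 × 1.366 = 311.4 kmol.
Fuel reacted = 0.973 × 114 → ξ = 110.9 kmol.
Outlet (n = n₀ + ν ξ):
  CH₄: 114 − 1(110.9) = 3.078
  O₂: 311.4 − 2(110.9) = 89.6
  CO₂: 0 + 1(110.9) = 110.9
  H₂O: 0 + 2(110.9) = 221.8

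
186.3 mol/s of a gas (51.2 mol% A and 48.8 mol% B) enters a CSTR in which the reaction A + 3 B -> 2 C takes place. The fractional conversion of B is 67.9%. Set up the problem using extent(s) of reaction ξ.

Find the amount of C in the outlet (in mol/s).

B reacted = 0.679 × 90.91 = 61.73 mol/s; ν_B = −3, so ξ = 61.73/3 = 20.58 mol/s.
Outlet amounts (n = n₀ + ν ξ):
  A: 95.39 − 1(20.58) = 74.81
  B: 90.91 − 3(20.58) = 29.18
  C: 0 + 2(20.58) = 41.15

41.2 mol/s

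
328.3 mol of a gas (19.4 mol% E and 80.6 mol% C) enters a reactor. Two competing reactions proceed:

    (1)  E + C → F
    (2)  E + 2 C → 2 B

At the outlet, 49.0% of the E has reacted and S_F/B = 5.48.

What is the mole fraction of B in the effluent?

0.0176

Conversion of E: E consumed = 0.49 × 63.69 = 31.21 mol = 1ξ₁ + 1ξ₂.
Selectivity: 1ξ₁ / (2ξ₂) = 5.48 → ξ₁ = 10.96 ξ₂.
Substitute: (1·10.96 + 1) ξ₂ = 31.21 → ξ₂ = 2.609 mol, ξ₁ = 28.6 mol.
Outlet amounts (n = n₀ + Σ ν·ξ):
  E: 63.69 − 1(28.6) − 1(2.609) = 32.48
  C: 264.6 − 1(28.6) − 2(2.609) = 230.8
  F: 0 + 1(28.6) = 28.6
  B: 0 + 2(2.609) = 5.219
Total out = 297.1 mol; y_B = 5.219 / 297.1 = 0.01757.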